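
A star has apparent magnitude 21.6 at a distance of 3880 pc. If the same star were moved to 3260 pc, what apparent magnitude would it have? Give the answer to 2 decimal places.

m ≈ 21.22

Flux ∝ 1/d², so Δm = 5 log₁₀(d₂/d₁) = 5 log₁₀(3260/3880) = -0.378
m₂ = m₁ + Δm = 21.6 + (-0.378) = 21.222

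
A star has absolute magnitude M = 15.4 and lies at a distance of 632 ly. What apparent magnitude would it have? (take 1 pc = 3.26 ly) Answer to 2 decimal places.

m ≈ 21.84

d = 632 ly / 3.26 = 193.9 pc
m = M + 5 log₁₀ d − 5 = 15.4 + 5·2.2875 − 5 = 21.837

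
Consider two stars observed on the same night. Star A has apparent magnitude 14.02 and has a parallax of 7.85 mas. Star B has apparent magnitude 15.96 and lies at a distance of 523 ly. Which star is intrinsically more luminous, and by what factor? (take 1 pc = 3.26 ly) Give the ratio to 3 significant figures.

Star A: p = 7.85 mas = 7.85×10^-3″ → d = 1/p = 127.4 pc
Star A: M = m − 5 log₁₀ d + 5 = 14.02 − 5·2.1051 + 5 = 8.494
Star B: d = 523 ly / 3.26 = 160.4 pc
Star B: M = m − 5 log₁₀ d + 5 = 15.96 − 5·2.2053 + 5 = 9.934
ΔM = M_A − M_B = 8.494 − (9.934) = -1.439; smaller M is more luminous → Star A.
L ratio = 10^(0.4 |ΔM|) = 10^0.576 = 3.764

Star A is more luminous, by a factor of 3.76.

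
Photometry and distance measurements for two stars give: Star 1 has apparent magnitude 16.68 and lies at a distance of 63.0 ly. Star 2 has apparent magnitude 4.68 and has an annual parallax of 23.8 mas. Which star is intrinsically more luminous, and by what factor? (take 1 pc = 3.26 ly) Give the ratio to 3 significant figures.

Star 2 is more luminous, by a factor of 298000.

Star 1: d = 63.0 ly / 3.26 = 19.33 pc
Star 1: M = m − 5 log₁₀ d + 5 = 16.68 − 5·1.2861 + 5 = 15.249
Star 2: p = 23.8 mas = 0.0238″ → d = 1/p = 42.02 pc
Star 2: M = m − 5 log₁₀ d + 5 = 4.68 − 5·1.6234 + 5 = 1.563
ΔM = M_1 − M_2 = 15.249 − (1.563) = 13.687; smaller M is more luminous → Star 2.
L ratio = 10^(0.4 |ΔM|) = 10^5.475 = 298300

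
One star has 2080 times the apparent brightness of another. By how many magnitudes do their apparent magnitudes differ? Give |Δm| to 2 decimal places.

|Δm| ≈ 8.30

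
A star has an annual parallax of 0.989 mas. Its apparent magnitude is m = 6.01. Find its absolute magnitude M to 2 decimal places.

M ≈ -4.01

p = 0.989 mas = 9.89×10^-4″ → d = 1/p = 1011 pc
5 log₁₀(d/10 pc) = 5 log₁₀(1011) − 5 = 10.024
M = m − 5 log₁₀(d/10) = 6.01 − 10.024 = -4.014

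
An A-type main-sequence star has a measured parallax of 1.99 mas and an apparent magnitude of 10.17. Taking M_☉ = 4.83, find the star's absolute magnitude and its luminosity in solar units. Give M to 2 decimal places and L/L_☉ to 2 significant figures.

d = 1/p = 1000/1.99 mas = 502.5 pc
M = m − 5 log₁₀ d + 5 = 10.17 − 5·2.7011 + 5 = 1.664
M − M_☉ = 1.664 − 4.83 = -3.166
L/L_☉ = 10^(−0.4 × -3.166) = 18.46

M ≈ 1.66; L/L_☉ ≈ 18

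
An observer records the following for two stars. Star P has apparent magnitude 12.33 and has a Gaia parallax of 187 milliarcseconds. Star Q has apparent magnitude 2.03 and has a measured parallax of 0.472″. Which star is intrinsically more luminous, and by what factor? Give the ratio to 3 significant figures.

Star Q is more luminous, by a factor of 2070.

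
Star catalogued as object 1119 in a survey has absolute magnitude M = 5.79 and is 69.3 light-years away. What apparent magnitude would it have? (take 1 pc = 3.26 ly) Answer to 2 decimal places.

m ≈ 7.43

d = 69.3 ly / 3.26 = 21.26 pc
m = M + 5 log₁₀ d − 5 = 5.79 + 5·1.3275 − 5 = 7.428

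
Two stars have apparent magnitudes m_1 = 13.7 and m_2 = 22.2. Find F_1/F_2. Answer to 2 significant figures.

Magnitude difference = -8.5
Flux ratio = 10^(−0.4 Δm) = 10^(−0.4 × -8.5) = 10^3.400 = 2512

F_1/F_2 ≈ 2500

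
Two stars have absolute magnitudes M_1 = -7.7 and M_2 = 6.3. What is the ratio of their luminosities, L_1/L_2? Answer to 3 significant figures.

L_1/L_2 ≈ 398000

ΔM = M_1 − M_2 = -14.0
L_1/L_2 = 10^(−0.4 ΔM) = 10^5.600 = 398100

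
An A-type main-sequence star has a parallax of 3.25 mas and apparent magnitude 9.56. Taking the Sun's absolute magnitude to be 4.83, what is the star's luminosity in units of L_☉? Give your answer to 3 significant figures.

L/L_☉ ≈ 12.1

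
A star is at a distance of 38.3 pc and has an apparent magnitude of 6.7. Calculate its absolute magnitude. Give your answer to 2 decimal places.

M ≈ 3.78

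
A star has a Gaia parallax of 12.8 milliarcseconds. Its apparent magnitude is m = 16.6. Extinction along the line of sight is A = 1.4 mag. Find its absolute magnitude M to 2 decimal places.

M ≈ 10.74

p = 12.8 mas = 0.0128″ → d = 1/p = 78.12 pc
5 log₁₀(d/10 pc) = 5 log₁₀(78.12) − 5 = 4.464
M = m − 5 log₁₀(d/10) − A = 16.6 − 4.464 − 1.4 = 10.736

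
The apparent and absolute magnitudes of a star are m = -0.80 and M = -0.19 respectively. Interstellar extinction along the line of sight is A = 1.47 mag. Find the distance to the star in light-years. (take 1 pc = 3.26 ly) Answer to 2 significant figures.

d ≈ 13 ly

m − M = 5 log₁₀(d/10 pc) + A  ⇒  -0.80 − (-0.19) − 1.47 = 5 log₁₀(d/10)
-2.080 = 5 log₁₀(d/10)
log₁₀ d = (m − M − A)/5 + 1 = 0.5840
d = 10^0.5840 = 3.837 pc
= 12.51 ly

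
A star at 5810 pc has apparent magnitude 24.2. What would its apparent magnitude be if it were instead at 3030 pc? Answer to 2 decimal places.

Flux ∝ 1/d², so Δm = 5 log₁₀(d₂/d₁) = 5 log₁₀(3030/5810) = -1.414
m₂ = m₁ + Δm = 24.2 + (-1.414) = 22.786

m ≈ 22.79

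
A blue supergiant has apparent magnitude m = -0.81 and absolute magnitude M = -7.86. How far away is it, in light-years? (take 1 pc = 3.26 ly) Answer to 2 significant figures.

d ≈ 840 ly

Distance modulus: m − M = -0.81 − (-7.86) = 7.050
m − M = 5 log₁₀ d − 5
log₁₀ d = (m − M)/5 + 1 = 2.4100
d = 10^2.4100 = 257.0 pc
= 837.9 ly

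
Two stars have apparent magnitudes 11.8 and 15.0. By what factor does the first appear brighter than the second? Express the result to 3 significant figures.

19.1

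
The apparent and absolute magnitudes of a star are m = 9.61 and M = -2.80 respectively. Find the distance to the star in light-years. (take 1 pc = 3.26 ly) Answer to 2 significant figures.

d ≈ 9900 ly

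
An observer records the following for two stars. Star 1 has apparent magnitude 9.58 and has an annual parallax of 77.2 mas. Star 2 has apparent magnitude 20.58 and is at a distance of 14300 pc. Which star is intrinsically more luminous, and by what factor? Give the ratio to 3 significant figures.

Star 2 is more luminous, by a factor of 48.5.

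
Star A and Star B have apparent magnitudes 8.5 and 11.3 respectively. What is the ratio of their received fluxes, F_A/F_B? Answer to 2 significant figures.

F_A/F_B ≈ 13

Magnitude difference = -2.8
Flux ratio = 10^(−0.4 Δm) = 10^(−0.4 × -2.8) = 10^1.120 = 13.18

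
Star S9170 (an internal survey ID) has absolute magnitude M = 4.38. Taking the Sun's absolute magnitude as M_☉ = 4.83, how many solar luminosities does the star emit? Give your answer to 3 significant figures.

L/L_☉ ≈ 1.51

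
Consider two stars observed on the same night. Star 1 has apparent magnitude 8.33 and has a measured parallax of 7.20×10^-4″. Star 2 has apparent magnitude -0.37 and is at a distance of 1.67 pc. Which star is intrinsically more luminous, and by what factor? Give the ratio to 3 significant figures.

Star 1 is more luminous, by a factor of 229.

Star 1: d = 1/p = 1/7.20×10^-4″ = 1389 pc
Star 1: M = m − 5 log₁₀ d + 5 = 8.33 − 5·3.1427 + 5 = -2.383
Star 2: M = m − 5 log₁₀ d + 5 = -0.37 − 5·0.2227 + 5 = 3.516
ΔM = M_1 − M_2 = -2.383 − (3.516) = -5.900; smaller M is more luminous → Star 1.
L ratio = 10^(0.4 |ΔM|) = 10^2.360 = 229.0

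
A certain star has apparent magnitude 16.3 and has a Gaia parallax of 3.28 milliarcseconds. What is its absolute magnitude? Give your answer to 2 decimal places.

M ≈ 8.88

p = 3.28 mas = 3.28×10^-3″ → d = 1/p = 304.9 pc
5 log₁₀(d/10 pc) = 5 log₁₀(304.9) − 5 = 7.421
M = m − 5 log₁₀(d/10) = 16.3 − 7.421 = 8.879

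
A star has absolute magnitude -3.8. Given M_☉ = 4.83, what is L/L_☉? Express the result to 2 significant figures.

L/L_☉ ≈ 2800

M − M_☉ = -3.8 − 4.83 = -8.630
L/L_☉ = 10^(−0.4 (M − M_☉)) = 10^3.452 = 2831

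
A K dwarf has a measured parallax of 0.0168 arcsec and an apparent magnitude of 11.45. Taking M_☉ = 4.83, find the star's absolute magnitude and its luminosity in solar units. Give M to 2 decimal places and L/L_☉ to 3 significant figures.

d = 1/p = 1/0.0168″ = 59.52 pc
M = m − 5 log₁₀ d + 5 = 11.45 − 5·1.7747 + 5 = 7.577
M − M_☉ = 7.577 − 4.83 = 2.747
L/L_☉ = 10^(−0.4 × 2.747) = 0.07969

M ≈ 7.58; L/L_☉ ≈ 0.0797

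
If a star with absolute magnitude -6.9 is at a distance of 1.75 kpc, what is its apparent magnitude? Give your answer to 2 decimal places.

d = 1.75 kpc = 1750 pc
m = M + 5 log₁₀ d − 5 = -6.9 + 5·3.2430 − 5 = 4.315

m ≈ 4.32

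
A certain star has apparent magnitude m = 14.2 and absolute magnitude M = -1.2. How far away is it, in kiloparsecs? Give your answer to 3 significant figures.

d ≈ 12.0 kpc

μ = m − M = 15.400
m − M = 5 log₁₀ d − 5
log₁₀ d = (m − M)/5 + 1 = 4.0800
d = 10^4.0800 = 12020 pc
= 12.02 kpc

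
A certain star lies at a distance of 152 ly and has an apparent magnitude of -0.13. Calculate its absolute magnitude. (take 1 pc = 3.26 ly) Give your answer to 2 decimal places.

d = 152 ly / 3.26 = 46.63 pc
5 log₁₀(d/10 pc) = 5 log₁₀(46.63) − 5 = 3.343
M = m − 5 log₁₀(d/10) = -0.13 − 3.343 = -3.473

M ≈ -3.47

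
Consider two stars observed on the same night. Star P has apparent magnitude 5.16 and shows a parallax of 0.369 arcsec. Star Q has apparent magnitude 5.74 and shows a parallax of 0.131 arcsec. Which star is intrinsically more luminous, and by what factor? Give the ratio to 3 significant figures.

Star Q is more luminous, by a factor of 4.65.

Star P: d = 1/p = 1/0.369″ = 2.710 pc
Star P: M = m − 5 log₁₀ d + 5 = 5.16 − 5·0.4330 + 5 = 7.995
Star Q: d = 1/p = 1/0.131″ = 7.634 pc
Star Q: M = m − 5 log₁₀ d + 5 = 5.74 − 5·0.8827 + 5 = 6.326
ΔM = M_P − M_Q = 7.995 − (6.326) = 1.669; smaller M is more luminous → Star Q.
L ratio = 10^(0.4 |ΔM|) = 10^0.668 = 4.651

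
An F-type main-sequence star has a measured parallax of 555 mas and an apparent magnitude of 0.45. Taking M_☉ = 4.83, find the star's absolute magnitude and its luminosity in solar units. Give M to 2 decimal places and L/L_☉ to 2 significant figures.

M ≈ 4.17; L/L_☉ ≈ 1.8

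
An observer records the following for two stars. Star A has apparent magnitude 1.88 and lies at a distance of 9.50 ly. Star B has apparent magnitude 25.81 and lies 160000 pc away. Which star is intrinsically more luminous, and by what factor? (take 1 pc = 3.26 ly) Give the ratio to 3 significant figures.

Star A: d = 9.50 ly / 3.26 = 2.914 pc
Star A: M = m − 5 log₁₀ d + 5 = 1.88 − 5·0.4645 + 5 = 4.557
Star B: M = m − 5 log₁₀ d + 5 = 25.81 − 5·5.2041 + 5 = 4.789
ΔM = M_A − M_B = 4.557 − (4.789) = -0.232; smaller M is more luminous → Star A.
L ratio = 10^(0.4 |ΔM|) = 10^0.093 = 1.238

Star A is more luminous, by a factor of 1.24.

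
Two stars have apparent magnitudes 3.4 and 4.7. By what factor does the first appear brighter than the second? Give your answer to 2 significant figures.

3.3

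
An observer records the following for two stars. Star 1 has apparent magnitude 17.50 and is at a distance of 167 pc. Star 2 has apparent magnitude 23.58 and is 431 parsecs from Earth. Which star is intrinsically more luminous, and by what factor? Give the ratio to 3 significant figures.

Star 1: M = m − 5 log₁₀ d + 5 = 17.50 − 5·2.2227 + 5 = 11.386
Star 2: M = m − 5 log₁₀ d + 5 = 23.58 − 5·2.6345 + 5 = 15.408
ΔM = M_1 − M_2 = 11.386 − (15.408) = -4.021; smaller M is more luminous → Star 1.
L ratio = 10^(0.4 |ΔM|) = 10^1.608 = 40.60

Star 1 is more luminous, by a factor of 40.6.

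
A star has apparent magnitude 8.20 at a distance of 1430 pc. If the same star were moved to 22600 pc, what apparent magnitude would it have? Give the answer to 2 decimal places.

m ≈ 14.19

Flux ∝ 1/d², so Δm = 5 log₁₀(d₂/d₁) = 5 log₁₀(22600/1430) = 5.994
m₂ = m₁ + Δm = 8.20 + (5.994) = 14.194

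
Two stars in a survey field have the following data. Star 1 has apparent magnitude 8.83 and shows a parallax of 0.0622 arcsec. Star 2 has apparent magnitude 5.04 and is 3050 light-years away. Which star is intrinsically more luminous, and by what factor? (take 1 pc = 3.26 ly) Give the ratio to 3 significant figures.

Star 1: d = 1/p = 1/0.0622″ = 16.08 pc
Star 1: M = m − 5 log₁₀ d + 5 = 8.83 − 5·1.2062 + 5 = 7.799
Star 2: d = 3050 ly / 3.26 = 935.6 pc
Star 2: M = m − 5 log₁₀ d + 5 = 5.04 − 5·2.9711 + 5 = -4.815
ΔM = M_1 − M_2 = 7.799 − (-4.815) = 12.614; smaller M is more luminous → Star 2.
L ratio = 10^(0.4 |ΔM|) = 10^5.046 = 111100

Star 2 is more luminous, by a factor of 111000.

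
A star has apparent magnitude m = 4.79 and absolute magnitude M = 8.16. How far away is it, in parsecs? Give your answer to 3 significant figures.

d ≈ 2.12 pc

μ = m − M = -3.370
m − M = 5 log₁₀ d − 5
log₁₀ d = (m − M)/5 + 1 = 0.3260
d = 10^0.3260 = 2.118 pc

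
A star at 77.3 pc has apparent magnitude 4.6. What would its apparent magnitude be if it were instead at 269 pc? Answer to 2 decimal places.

Flux ∝ 1/d², so Δm = 5 log₁₀(d₂/d₁) = 5 log₁₀(269/77.3) = 2.708
m₂ = m₁ + Δm = 4.6 + (2.708) = 7.308

m ≈ 7.31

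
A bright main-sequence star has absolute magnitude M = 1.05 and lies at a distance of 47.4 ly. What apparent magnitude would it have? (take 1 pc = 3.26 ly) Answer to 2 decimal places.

m ≈ 1.86

d = 47.4 ly / 3.26 = 14.54 pc
m = M + 5 log₁₀ d − 5 = 1.05 + 5·1.1626 − 5 = 1.863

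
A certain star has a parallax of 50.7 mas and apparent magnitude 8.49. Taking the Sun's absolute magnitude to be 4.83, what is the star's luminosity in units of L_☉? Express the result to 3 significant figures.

d = 1/p = 1000/50.7 mas = 19.72 pc
M = m − 5 log₁₀ d + 5 = 8.49 − 5·1.2950 + 5 = 7.015
M − M_☉ = 7.015 − 4.83 = 2.185
L/L_☉ = 10^(−0.4 × 2.185) = 0.1337

L/L_☉ ≈ 0.134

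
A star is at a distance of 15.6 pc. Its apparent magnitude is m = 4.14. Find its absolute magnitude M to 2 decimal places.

M ≈ 3.17

5 log₁₀(d/10 pc) = 5 log₁₀(15.60) − 5 = 0.966
M = m − 5 log₁₀(d/10) = 4.14 − 0.966 = 3.174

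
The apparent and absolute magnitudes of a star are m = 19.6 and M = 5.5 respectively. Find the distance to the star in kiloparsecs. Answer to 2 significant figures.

μ = m − M = 14.100
m − M = 5 log₁₀ d − 5
log₁₀ d = (m − M)/5 + 1 = 3.8200
d = 10^3.8200 = 6607 pc
= 6.607 kpc

d ≈ 6.6 kpc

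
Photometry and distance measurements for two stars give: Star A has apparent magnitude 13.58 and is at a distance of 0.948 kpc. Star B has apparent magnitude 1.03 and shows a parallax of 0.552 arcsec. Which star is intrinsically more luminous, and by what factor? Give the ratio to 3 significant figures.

Star A: d = 0.948 kpc = 948.0 pc
Star A: M = m − 5 log₁₀ d + 5 = 13.58 − 5·2.9768 + 5 = 3.696
Star B: d = 1/p = 1/0.552″ = 1.812 pc
Star B: M = m − 5 log₁₀ d + 5 = 1.03 − 5·0.2581 + 5 = 4.740
ΔM = M_A − M_B = 3.696 − (4.740) = -1.044; smaller M is more luminous → Star A.
L ratio = 10^(0.4 |ΔM|) = 10^0.417 = 2.615

Star A is more luminous, by a factor of 2.62.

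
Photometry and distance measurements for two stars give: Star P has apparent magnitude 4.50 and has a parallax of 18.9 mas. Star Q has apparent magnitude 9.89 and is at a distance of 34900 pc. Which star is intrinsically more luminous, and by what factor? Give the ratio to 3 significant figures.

Star P: p = 18.9 mas = 0.0189″ → d = 1/p = 52.91 pc
Star P: M = m − 5 log₁₀ d + 5 = 4.50 − 5·1.7235 + 5 = 0.882
Star Q: M = m − 5 log₁₀ d + 5 = 9.89 − 5·4.5428 + 5 = -7.824
ΔM = M_P − M_Q = 0.882 − (-7.824) = 8.706; smaller M is more luminous → Star Q.
L ratio = 10^(0.4 |ΔM|) = 10^3.483 = 3038

Star Q is more luminous, by a factor of 3040.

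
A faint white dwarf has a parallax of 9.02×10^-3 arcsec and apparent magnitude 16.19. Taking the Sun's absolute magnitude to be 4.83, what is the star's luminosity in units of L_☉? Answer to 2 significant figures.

L/L_☉ ≈ 3.5×10^-3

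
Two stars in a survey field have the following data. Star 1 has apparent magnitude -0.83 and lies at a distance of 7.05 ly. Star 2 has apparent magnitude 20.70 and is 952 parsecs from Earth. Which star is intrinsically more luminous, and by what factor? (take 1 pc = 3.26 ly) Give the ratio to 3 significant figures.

Star 1: d = 7.05 ly / 3.26 = 2.163 pc
Star 1: M = m − 5 log₁₀ d + 5 = -0.83 − 5·0.3350 + 5 = 2.495
Star 2: M = m − 5 log₁₀ d + 5 = 20.70 − 5·2.9786 + 5 = 10.807
ΔM = M_1 − M_2 = 2.495 − (10.807) = -8.312; smaller M is more luminous → Star 1.
L ratio = 10^(0.4 |ΔM|) = 10^3.325 = 2112

Star 1 is more luminous, by a factor of 2110.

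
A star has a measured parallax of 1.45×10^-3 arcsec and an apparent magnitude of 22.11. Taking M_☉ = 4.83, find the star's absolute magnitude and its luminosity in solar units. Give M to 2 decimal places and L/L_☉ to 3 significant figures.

d = 1/p = 1/1.45×10^-3″ = 689.7 pc
M = m − 5 log₁₀ d + 5 = 22.11 − 5·2.8386 + 5 = 12.917
M − M_☉ = 12.917 − 4.83 = 8.087
L/L_☉ = 10^(−0.4 × 8.087) = 5.825×10^-4

M ≈ 12.92; L/L_☉ ≈ 5.82×10^-4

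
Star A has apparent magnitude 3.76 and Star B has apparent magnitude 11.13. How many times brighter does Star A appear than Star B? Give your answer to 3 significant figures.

Δm = 3.76 − (11.13) = -7.37
Flux ratio = 10^(−0.4 Δm) = 10^(−0.4 × -7.37) = 10^2.948 = 887.2

887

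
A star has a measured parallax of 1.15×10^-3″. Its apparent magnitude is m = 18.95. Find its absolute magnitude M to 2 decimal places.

M ≈ 9.25

d = 1/p = 1/1.15×10^-3″ = 869.6 pc
5 log₁₀(d/10 pc) = 5 log₁₀(869.6) − 5 = 9.697
M = m − 5 log₁₀(d/10) = 18.95 − 9.697 = 9.253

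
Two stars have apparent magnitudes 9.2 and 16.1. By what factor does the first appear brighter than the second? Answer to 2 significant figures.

Magnitude difference = -6.9
Flux ratio = 10^(−0.4 Δm) = 10^(−0.4 × -6.9) = 10^2.760 = 575.4

580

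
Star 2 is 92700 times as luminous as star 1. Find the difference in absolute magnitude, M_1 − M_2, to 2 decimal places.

Pogson: ΔM = −2.5 log₁₀(ratio) = −2.5 log₁₀(92700) = −2.5 × 4.9671 = -12.418
Star 2 is brighter so has the smaller magnitude: M_1 − M_2 is positive.

M_1 − M_2 ≈ 12.42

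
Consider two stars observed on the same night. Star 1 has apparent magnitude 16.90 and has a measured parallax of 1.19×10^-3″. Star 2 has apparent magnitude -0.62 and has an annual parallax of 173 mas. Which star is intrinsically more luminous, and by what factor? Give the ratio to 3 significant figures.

Star 1: d = 1/p = 1/1.19×10^-3″ = 840.3 pc
Star 1: M = m − 5 log₁₀ d + 5 = 16.90 − 5·2.9245 + 5 = 7.278
Star 2: p = 173 mas = 0.173″ → d = 1/p = 5.780 pc
Star 2: M = m − 5 log₁₀ d + 5 = -0.62 − 5·0.7620 + 5 = 0.570
ΔM = M_1 − M_2 = 7.278 − (0.570) = 6.708; smaller M is more luminous → Star 2.
L ratio = 10^(0.4 |ΔM|) = 10^2.683 = 481.9

Star 2 is more luminous, by a factor of 482.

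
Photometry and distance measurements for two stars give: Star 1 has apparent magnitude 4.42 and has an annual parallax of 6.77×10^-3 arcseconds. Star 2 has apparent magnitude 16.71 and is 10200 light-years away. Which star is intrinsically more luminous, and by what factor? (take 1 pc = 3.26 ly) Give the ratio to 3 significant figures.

Star 1: d = 1/p = 1/6.77×10^-3″ = 147.7 pc
Star 1: M = m − 5 log₁₀ d + 5 = 4.42 − 5·2.1694 + 5 = -1.427
Star 2: d = 10200 ly / 3.26 = 3129 pc
Star 2: M = m − 5 log₁₀ d + 5 = 16.71 − 5·3.4954 + 5 = 4.233
ΔM = M_1 − M_2 = -1.427 − (4.233) = -5.660; smaller M is more luminous → Star 1.
L ratio = 10^(0.4 |ΔM|) = 10^2.264 = 183.7

Star 1 is more luminous, by a factor of 184.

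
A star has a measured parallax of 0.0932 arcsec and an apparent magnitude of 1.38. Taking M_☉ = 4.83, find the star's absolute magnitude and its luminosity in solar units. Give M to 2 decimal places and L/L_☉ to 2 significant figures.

M ≈ 1.23; L/L_☉ ≈ 28

d = 1/p = 1/0.0932″ = 10.73 pc
M = m − 5 log₁₀ d + 5 = 1.38 − 5·1.0306 + 5 = 1.227
M − M_☉ = 1.227 − 4.83 = -3.603
L/L_☉ = 10^(−0.4 × -3.603) = 27.62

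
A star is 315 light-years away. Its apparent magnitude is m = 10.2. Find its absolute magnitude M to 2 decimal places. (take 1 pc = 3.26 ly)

M ≈ 5.27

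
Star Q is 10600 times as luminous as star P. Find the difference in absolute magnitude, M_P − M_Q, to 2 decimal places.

M_P − M_Q ≈ 10.06

Pogson: ΔM = −2.5 log₁₀(ratio) = −2.5 log₁₀(10600) = −2.5 × 4.0253 = -10.063
Star Q is brighter so has the smaller magnitude: M_P − M_Q is positive.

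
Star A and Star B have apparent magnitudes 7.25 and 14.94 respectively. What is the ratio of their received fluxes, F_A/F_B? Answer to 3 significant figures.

Magnitude difference = -7.69
Flux ratio = 10^(−0.4 Δm) = 10^(−0.4 × -7.69) = 10^3.076 = 1191

F_A/F_B ≈ 1190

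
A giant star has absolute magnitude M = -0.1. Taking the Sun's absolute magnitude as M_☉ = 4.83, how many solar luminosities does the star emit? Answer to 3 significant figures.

L/L_☉ ≈ 93.8

M − M_☉ = -0.1 − 4.83 = -4.930
L/L_☉ = 10^(−0.4 (M − M_☉)) = 10^1.972 = 93.76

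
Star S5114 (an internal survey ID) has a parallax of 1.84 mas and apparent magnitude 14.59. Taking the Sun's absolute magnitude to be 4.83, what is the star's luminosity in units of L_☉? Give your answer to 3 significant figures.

L/L_☉ ≈ 0.368

d = 1/p = 1000/1.84 mas = 543.5 pc
M = m − 5 log₁₀ d + 5 = 14.59 − 5·2.7352 + 5 = 5.914
M − M_☉ = 5.914 − 4.83 = 1.084
L/L_☉ = 10^(−0.4 × 1.084) = 0.3684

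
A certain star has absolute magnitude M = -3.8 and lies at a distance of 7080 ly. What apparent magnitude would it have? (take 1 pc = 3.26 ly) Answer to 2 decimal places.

d = 7080 ly / 3.26 = 2172 pc
m = M + 5 log₁₀ d − 5 = -3.8 + 5·3.3368 − 5 = 7.884

m ≈ 7.88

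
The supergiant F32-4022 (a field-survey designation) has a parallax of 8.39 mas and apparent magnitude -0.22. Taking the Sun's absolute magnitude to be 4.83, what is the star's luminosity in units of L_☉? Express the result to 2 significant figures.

d = 1/p = 1000/8.39 mas = 119.2 pc
M = m − 5 log₁₀ d + 5 = -0.22 − 5·2.0762 + 5 = -5.601
M − M_☉ = -5.601 − 4.83 = -10.431
L/L_☉ = 10^(−0.4 × -10.431) = 14880

L/L_☉ ≈ 15000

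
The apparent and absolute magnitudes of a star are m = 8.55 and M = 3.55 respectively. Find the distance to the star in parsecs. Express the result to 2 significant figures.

Distance modulus: m − M = 8.55 − (3.55) = 5.000
m − M = 5 log₁₀ d − 5
log₁₀ d = (m − M)/5 + 1 = 2.0000
d = 10^2.0000 = 100.0 pc

d ≈ 100 pc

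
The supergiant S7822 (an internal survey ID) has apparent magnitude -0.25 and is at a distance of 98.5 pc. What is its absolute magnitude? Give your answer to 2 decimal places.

M ≈ -5.22

5 log₁₀(d/10 pc) = 5 log₁₀(98.50) − 5 = 4.967
M = m − 5 log₁₀(d/10) = -0.25 − 4.967 = -5.217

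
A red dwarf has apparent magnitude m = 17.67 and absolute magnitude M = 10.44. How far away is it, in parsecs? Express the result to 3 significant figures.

Distance modulus: m − M = 17.67 − (10.44) = 7.230
m − M = 5 log₁₀ d − 5
log₁₀ d = (m − M)/5 + 1 = 2.4460
d = 10^2.4460 = 279.3 pc

d ≈ 279 pc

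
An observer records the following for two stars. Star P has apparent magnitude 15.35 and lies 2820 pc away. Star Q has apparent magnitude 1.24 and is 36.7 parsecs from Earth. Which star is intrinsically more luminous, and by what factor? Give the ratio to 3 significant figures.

Star Q is more luminous, by a factor of 74.6.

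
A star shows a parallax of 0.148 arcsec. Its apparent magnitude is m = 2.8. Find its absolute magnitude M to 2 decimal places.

d = 1/p = 1/0.148″ = 6.757 pc
5 log₁₀(d/10 pc) = 5 log₁₀(6.757) − 5 = -0.851
M = m − 5 log₁₀(d/10) = 2.8 + 0.851 = 3.651

M ≈ 3.65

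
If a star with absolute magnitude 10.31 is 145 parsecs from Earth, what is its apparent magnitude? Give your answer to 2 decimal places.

m ≈ 16.12

m = M + 5 log₁₀ d − 5 = 10.31 + 5·2.1614 − 5 = 16.117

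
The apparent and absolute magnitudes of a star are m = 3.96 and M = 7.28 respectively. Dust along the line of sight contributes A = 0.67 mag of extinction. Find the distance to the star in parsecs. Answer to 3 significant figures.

d ≈ 1.59 pc

m − M = 5 log₁₀(d/10 pc) + A  ⇒  3.96 − (7.28) − 0.67 = 5 log₁₀(d/10)
-3.990 = 5 log₁₀(d/10)
log₁₀ d = (m − M − A)/5 + 1 = 0.2020
d = 10^0.2020 = 1.592 pc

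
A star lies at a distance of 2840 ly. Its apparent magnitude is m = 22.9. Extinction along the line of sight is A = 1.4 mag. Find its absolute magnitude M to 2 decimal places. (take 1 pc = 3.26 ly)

M ≈ 11.80

d = 2840 ly / 3.26 = 871.2 pc
5 log₁₀(d/10 pc) = 5 log₁₀(871.2) − 5 = 9.701
M = m − 5 log₁₀(d/10) − A = 22.9 − 9.701 − 1.4 = 11.799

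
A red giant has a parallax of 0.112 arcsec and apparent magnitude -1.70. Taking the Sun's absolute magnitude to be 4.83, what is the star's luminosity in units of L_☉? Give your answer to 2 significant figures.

L/L_☉ ≈ 330

d = 1/p = 1/0.112″ = 8.929 pc
M = m − 5 log₁₀ d + 5 = -1.70 − 5·0.9508 + 5 = -1.454
M − M_☉ = -1.454 − 4.83 = -6.284
L/L_☉ = 10^(−0.4 × -6.284) = 326.3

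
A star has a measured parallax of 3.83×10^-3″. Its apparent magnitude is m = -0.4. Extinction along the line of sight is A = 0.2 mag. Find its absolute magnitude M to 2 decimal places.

M ≈ -7.68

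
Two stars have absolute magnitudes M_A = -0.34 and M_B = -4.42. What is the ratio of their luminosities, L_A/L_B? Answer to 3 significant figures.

L_A/L_B ≈ 0.0233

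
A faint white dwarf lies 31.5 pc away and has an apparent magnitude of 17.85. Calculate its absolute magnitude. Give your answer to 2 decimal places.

M ≈ 15.36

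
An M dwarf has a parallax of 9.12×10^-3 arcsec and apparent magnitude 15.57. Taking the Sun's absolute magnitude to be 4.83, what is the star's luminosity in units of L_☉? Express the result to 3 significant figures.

L/L_☉ ≈ 6.08×10^-3

d = 1/p = 1/9.12×10^-3″ = 109.6 pc
M = m − 5 log₁₀ d + 5 = 15.57 − 5·2.0400 + 5 = 10.370
M − M_☉ = 10.370 − 4.83 = 5.540
L/L_☉ = 10^(−0.4 × 5.540) = 6.081×10^-3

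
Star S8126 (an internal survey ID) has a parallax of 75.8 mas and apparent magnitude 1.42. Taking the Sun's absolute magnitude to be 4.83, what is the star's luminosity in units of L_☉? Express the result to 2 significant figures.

d = 1/p = 1000/75.8 mas = 13.19 pc
M = m − 5 log₁₀ d + 5 = 1.42 − 5·1.1203 + 5 = 0.818
M − M_☉ = 0.818 − 4.83 = -4.012
L/L_☉ = 10^(−0.4 × -4.012) = 40.24

L/L_☉ ≈ 40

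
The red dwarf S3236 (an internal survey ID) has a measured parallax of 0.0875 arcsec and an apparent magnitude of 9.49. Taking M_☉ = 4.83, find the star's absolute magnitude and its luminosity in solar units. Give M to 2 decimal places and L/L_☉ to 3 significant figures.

M ≈ 9.20; L/L_☉ ≈ 0.0179

d = 1/p = 1/0.0875″ = 11.43 pc
M = m − 5 log₁₀ d + 5 = 9.49 − 5·1.0580 + 5 = 9.200
M − M_☉ = 9.200 − 4.83 = 4.370
L/L_☉ = 10^(−0.4 × 4.370) = 0.01786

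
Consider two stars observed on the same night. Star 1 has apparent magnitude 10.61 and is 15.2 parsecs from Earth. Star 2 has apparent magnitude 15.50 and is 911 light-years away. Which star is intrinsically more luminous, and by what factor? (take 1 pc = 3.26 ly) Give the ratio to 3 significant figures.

Star 2 is more luminous, by a factor of 3.74.

Star 1: M = m − 5 log₁₀ d + 5 = 10.61 − 5·1.1818 + 5 = 9.701
Star 2: d = 911 ly / 3.26 = 279.4 pc
Star 2: M = m − 5 log₁₀ d + 5 = 15.50 − 5·2.4463 + 5 = 8.268
ΔM = M_1 − M_2 = 9.701 − (8.268) = 1.432; smaller M is more luminous → Star 2.
L ratio = 10^(0.4 |ΔM|) = 10^0.573 = 3.740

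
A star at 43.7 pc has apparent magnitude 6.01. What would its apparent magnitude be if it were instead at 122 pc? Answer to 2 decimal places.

m ≈ 8.24

Flux ∝ 1/d², so Δm = 5 log₁₀(d₂/d₁) = 5 log₁₀(122/43.7) = 2.229
m₂ = m₁ + Δm = 6.01 + (2.229) = 8.239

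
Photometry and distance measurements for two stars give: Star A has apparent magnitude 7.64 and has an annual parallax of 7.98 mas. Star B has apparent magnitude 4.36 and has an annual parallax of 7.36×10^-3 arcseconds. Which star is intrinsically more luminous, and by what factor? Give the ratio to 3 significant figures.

Star B is more luminous, by a factor of 24.1.

Star A: p = 7.98 mas = 7.98×10^-3″ → d = 1/p = 125.3 pc
Star A: M = m − 5 log₁₀ d + 5 = 7.64 − 5·2.0980 + 5 = 2.150
Star B: d = 1/p = 1/7.36×10^-3″ = 135.9 pc
Star B: M = m − 5 log₁₀ d + 5 = 4.36 − 5·2.1331 + 5 = -1.306
ΔM = M_A − M_B = 2.150 − (-1.306) = 3.456; smaller M is more luminous → Star B.
L ratio = 10^(0.4 |ΔM|) = 10^1.382 = 24.11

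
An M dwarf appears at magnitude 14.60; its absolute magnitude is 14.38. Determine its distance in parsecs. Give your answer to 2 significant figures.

d ≈ 11 pc

μ = m − M = 0.220
m − M = 5 log₁₀ d − 5
log₁₀ d = (m − M)/5 + 1 = 1.0440
d = 10^1.0440 = 11.07 pc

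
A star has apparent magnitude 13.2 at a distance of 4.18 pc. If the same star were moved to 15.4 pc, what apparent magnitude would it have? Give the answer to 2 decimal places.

m ≈ 16.03

Flux ∝ 1/d², so Δm = 5 log₁₀(d₂/d₁) = 5 log₁₀(15.4/4.18) = 2.832
m₂ = m₁ + Δm = 13.2 + (2.832) = 16.032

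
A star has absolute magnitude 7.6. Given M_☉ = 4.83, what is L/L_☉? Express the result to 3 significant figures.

M − M_☉ = 7.6 − 4.83 = 2.770
L/L_☉ = 10^(−0.4 (M − M_☉)) = 10^-1.108 = 0.07798

L/L_☉ ≈ 0.0780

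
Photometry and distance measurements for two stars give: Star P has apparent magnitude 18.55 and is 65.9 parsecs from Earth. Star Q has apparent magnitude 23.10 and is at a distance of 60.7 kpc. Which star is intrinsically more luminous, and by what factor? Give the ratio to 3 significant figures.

Star Q is more luminous, by a factor of 12800.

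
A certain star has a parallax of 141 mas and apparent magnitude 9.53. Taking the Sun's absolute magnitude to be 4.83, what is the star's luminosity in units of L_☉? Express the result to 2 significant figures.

L/L_☉ ≈ 6.6×10^-3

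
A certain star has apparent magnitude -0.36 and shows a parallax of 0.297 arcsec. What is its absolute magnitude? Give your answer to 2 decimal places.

d = 1/p = 1/0.297″ = 3.367 pc
5 log₁₀(d/10 pc) = 5 log₁₀(3.367) − 5 = -2.364
M = m − 5 log₁₀(d/10) = -0.36 + 2.364 = 2.004

M ≈ 2.00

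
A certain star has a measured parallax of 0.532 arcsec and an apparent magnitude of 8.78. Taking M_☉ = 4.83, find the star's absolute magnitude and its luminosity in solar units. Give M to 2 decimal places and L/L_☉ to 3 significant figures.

M ≈ 12.41; L/L_☉ ≈ 9.29×10^-4

d = 1/p = 1/0.532″ = 1.880 pc
M = m − 5 log₁₀ d + 5 = 8.78 − 5·0.2741 + 5 = 12.410
M − M_☉ = 12.410 − 4.83 = 7.580
L/L_☉ = 10^(−0.4 × 7.580) = 9.293×10^-4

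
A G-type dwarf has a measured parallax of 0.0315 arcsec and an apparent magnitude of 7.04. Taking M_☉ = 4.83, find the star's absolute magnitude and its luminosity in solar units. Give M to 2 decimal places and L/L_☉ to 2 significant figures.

M ≈ 4.53; L/L_☉ ≈ 1.3

d = 1/p = 1/0.0315″ = 31.75 pc
M = m − 5 log₁₀ d + 5 = 7.04 − 5·1.5017 + 5 = 4.532
M − M_☉ = 4.532 − 4.83 = -0.298
L/L_☉ = 10^(−0.4 × -0.298) = 1.316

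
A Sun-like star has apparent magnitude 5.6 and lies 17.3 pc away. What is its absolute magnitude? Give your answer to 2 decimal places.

M ≈ 4.41

5 log₁₀(d/10 pc) = 5 log₁₀(17.30) − 5 = 1.190
M = m − 5 log₁₀(d/10) = 5.6 − 1.190 = 4.410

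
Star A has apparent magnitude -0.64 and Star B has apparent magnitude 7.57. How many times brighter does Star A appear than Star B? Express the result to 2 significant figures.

1900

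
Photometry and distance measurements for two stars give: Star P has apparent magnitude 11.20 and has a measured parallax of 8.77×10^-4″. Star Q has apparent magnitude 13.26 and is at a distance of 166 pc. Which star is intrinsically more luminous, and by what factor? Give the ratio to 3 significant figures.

Star P is more luminous, by a factor of 315.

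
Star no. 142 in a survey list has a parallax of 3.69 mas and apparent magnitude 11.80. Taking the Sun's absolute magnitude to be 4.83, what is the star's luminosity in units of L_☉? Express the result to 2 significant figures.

d = 1/p = 1000/3.69 mas = 271.0 pc
M = m − 5 log₁₀ d + 5 = 11.80 − 5·2.4330 + 5 = 4.635
M − M_☉ = 4.635 − 4.83 = -0.195
L/L_☉ = 10^(−0.4 × -0.195) = 1.197

L/L_☉ ≈ 1.2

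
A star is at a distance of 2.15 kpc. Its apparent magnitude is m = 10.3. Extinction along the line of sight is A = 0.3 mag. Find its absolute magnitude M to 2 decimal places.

M ≈ -1.66

d = 2.15 kpc = 2150 pc
5 log₁₀(d/10 pc) = 5 log₁₀(2150) − 5 = 11.662
M = m − 5 log₁₀(d/10) − A = 10.3 − 11.662 − 0.3 = -1.662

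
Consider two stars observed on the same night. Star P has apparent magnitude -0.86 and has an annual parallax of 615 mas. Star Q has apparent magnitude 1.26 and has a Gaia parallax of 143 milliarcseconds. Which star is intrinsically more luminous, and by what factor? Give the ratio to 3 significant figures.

Star P: p = 615 mas = 0.615″ → d = 1/p = 1.626 pc
Star P: M = m − 5 log₁₀ d + 5 = -0.86 − 5·0.2111 + 5 = 3.084
Star Q: p = 143 mas = 0.143″ → d = 1/p = 6.993 pc
Star Q: M = m − 5 log₁₀ d + 5 = 1.26 − 5·0.8447 + 5 = 2.037
ΔM = M_P − M_Q = 3.084 − (2.037) = 1.048; smaller M is more luminous → Star Q.
L ratio = 10^(0.4 |ΔM|) = 10^0.419 = 2.625

Star Q is more luminous, by a factor of 2.62.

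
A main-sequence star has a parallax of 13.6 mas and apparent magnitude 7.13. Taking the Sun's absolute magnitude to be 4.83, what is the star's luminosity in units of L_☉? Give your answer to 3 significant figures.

L/L_☉ ≈ 6.50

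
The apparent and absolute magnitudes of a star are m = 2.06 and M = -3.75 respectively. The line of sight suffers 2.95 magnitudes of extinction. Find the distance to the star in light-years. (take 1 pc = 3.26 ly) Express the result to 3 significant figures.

d ≈ 122 ly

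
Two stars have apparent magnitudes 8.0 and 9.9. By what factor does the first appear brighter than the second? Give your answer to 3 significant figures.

5.75

Magnitude difference = -1.9
Flux ratio = 10^(−0.4 Δm) = 10^(−0.4 × -1.9) = 10^0.760 = 5.754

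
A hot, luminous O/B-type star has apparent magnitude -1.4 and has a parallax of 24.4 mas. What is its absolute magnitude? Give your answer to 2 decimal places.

M ≈ -4.46

p = 24.4 mas = 0.0244″ → d = 1/p = 40.98 pc
5 log₁₀(d/10 pc) = 5 log₁₀(40.98) − 5 = 3.063
M = m − 5 log₁₀(d/10) = -1.4 − 3.063 = -4.463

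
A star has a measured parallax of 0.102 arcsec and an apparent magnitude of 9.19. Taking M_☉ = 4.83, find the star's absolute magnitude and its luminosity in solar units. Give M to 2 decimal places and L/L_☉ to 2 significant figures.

M ≈ 9.23; L/L_☉ ≈ 0.017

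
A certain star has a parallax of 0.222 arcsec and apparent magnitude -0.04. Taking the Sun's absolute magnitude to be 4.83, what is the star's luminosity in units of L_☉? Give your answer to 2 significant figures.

d = 1/p = 1/0.222″ = 4.505 pc
M = m − 5 log₁₀ d + 5 = -0.04 − 5·0.6536 + 5 = 1.692
M − M_☉ = 1.692 − 4.83 = -3.138
L/L_☉ = 10^(−0.4 × -3.138) = 18.00

L/L_☉ ≈ 18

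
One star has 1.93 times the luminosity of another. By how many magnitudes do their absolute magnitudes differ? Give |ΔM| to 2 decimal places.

|ΔM| ≈ 0.71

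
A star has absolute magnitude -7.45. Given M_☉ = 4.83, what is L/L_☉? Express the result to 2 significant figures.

L/L_☉ ≈ 82000

M − M_☉ = -7.45 − 4.83 = -12.280
L/L_☉ = 10^(−0.4 (M − M_☉)) = 10^4.912 = 81660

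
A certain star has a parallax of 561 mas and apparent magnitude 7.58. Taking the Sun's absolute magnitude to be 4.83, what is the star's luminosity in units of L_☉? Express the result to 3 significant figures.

d = 1/p = 1000/561 mas = 1.783 pc
M = m − 5 log₁₀ d + 5 = 7.58 − 5·0.2510 + 5 = 11.325
M − M_☉ = 11.325 − 4.83 = 6.495
L/L_☉ = 10^(−0.4 × 6.495) = 2.524×10^-3

L/L_☉ ≈ 2.52×10^-3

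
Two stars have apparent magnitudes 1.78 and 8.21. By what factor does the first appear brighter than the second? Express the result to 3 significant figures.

373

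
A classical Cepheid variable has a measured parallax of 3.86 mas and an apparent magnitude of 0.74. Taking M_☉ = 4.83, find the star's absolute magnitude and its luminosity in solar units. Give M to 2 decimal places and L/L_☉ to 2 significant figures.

d = 1/p = 1000/3.86 mas = 259.1 pc
M = m − 5 log₁₀ d + 5 = 0.74 − 5·2.4134 + 5 = -6.327
M − M_☉ = -6.327 − 4.83 = -11.157
L/L_☉ = 10^(−0.4 × -11.157) = 29030

M ≈ -6.33; L/L_☉ ≈ 29000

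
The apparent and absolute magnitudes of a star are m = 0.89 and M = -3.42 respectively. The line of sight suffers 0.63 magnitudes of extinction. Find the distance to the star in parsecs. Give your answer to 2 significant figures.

d ≈ 54 pc

m − M = 5 log₁₀(d/10 pc) + A  ⇒  0.89 − (-3.42) − 0.63 = 5 log₁₀(d/10)
3.680 = 5 log₁₀(d/10)
log₁₀ d = (m − M − A)/5 + 1 = 1.7360
d = 10^1.7360 = 54.45 pc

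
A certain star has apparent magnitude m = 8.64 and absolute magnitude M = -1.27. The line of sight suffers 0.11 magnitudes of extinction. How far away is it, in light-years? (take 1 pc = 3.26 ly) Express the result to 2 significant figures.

d ≈ 3000 ly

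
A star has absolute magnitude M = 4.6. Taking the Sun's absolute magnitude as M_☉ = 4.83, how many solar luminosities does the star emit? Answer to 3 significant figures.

L/L_☉ ≈ 1.24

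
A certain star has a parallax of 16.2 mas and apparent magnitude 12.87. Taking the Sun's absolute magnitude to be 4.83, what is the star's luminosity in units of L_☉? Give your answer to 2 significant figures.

L/L_☉ ≈ 0.023

d = 1/p = 1000/16.2 mas = 61.73 pc
M = m − 5 log₁₀ d + 5 = 12.87 − 5·1.7905 + 5 = 8.918
M − M_☉ = 8.918 − 4.83 = 4.088
L/L_☉ = 10^(−0.4 × 4.088) = 0.02317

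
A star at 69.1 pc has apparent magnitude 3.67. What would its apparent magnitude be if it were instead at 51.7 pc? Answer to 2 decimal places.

Flux ∝ 1/d², so Δm = 5 log₁₀(d₂/d₁) = 5 log₁₀(51.7/69.1) = -0.630
m₂ = m₁ + Δm = 3.67 + (-0.630) = 3.040

m ≈ 3.04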